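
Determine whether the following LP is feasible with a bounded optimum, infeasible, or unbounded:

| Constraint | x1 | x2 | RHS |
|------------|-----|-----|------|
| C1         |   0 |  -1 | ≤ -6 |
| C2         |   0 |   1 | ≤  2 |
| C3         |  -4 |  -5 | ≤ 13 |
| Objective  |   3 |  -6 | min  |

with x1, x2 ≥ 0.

Infeasible (no feasible solution exists)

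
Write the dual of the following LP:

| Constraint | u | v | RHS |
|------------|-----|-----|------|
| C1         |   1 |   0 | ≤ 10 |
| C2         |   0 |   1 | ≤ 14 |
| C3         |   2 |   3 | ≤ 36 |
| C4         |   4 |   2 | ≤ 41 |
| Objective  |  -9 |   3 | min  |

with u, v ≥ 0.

Primal min cᵀx s.t. Ax ≤ b, x ≥ 0  →  Dual max −bᵀy s.t. Aᵀy ≥ −c, y ≥ 0.

Maximize: z = -10y1 - 14y2 - 36y3 - 41y4

Subject to:
  y1 + 2y3 + 4y4 ≥ 9
  y2 + 3y3 + 2y4 ≥ -3
  y1, y2, y3, y4 ≥ 0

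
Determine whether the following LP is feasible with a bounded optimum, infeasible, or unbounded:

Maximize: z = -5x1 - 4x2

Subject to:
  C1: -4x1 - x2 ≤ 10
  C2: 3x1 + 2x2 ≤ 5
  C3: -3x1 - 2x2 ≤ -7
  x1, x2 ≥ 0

Infeasible (no feasible solution exists)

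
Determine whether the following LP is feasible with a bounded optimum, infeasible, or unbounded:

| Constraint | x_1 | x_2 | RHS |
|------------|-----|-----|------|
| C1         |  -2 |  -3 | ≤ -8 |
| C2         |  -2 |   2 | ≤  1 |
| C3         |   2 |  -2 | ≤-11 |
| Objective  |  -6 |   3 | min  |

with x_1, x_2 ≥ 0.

Infeasible (no feasible solution exists)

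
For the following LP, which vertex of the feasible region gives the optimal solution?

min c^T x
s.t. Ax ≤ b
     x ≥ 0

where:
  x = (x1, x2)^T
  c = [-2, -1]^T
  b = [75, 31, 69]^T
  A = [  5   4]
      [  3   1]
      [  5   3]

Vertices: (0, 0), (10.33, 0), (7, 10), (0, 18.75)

Evaluate the objective at each vertex of the feasible region:
  z(0, 0) = 0
  z(10.33, 0) = -20.67
  z(7, 10) = -24  ←
  z(0, 18.75) = -18.75
The minimum is at x1 = 7, x2 = 10.

(7, 10)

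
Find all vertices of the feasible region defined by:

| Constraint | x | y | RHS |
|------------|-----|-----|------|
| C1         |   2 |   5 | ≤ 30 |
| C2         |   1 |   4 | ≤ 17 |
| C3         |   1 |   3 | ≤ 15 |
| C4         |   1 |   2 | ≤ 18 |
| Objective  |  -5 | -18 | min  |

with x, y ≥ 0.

(0, 0), (15, 0), (9, 2), (0, 4.25)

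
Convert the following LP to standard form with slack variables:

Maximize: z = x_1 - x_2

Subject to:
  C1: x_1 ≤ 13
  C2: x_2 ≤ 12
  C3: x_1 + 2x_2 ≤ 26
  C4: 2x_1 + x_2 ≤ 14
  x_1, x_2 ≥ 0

max z = x_1 - x_2

s.t.
  x_1 + s1 = 13
  x_2 + s2 = 12
  x_1 + 2x_2 + s3 = 26
  2x_1 + x_2 + s4 = 14
  x_1, x_2, s1, s2, s3, s4 ≥ 0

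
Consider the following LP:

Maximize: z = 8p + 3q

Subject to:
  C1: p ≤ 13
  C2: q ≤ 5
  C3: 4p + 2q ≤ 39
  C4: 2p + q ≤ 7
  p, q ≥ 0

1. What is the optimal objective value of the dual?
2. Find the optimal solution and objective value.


1. 28
2. p = 3.5, q = 0, z = 28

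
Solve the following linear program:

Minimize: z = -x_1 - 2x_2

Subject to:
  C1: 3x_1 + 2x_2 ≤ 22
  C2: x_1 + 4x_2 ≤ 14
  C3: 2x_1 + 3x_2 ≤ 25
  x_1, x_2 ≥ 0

Evaluate the objective at each vertex of the feasible region:
  z(0, 0) = 0
  z(7.333, 0) = -7.333
  z(6, 2) = -10  ←
  z(0, 3.5) = -7
The minimum is at x_1 = 6, x_2 = 2.

x_1 = 6, x_2 = 2, z = -10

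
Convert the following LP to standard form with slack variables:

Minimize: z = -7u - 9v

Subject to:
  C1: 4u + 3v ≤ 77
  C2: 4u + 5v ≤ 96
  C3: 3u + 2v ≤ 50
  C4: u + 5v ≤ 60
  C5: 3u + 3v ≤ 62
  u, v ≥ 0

min z = -7u - 9v

s.t.
  4u + 3v + s1 = 77
  4u + 5v + s2 = 96
  3u + 2v + s3 = 50
  u + 5v + s4 = 60
  3u + 3v + s5 = 62
  u, v, s1, s2, s3, s4, s5 ≥ 0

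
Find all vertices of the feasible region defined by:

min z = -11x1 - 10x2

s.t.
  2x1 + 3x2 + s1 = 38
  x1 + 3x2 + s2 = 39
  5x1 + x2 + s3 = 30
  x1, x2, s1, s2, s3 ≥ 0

(0, 0), (6, 0), (4, 10), (0, 12.67)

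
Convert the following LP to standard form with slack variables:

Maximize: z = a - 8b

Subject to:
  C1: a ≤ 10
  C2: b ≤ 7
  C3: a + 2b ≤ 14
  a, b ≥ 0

max z = a - 8b

s.t.
  a + s1 = 10
  b + s2 = 7
  a + 2b + s3 = 14
  a, b, s1, s2, s3 ≥ 0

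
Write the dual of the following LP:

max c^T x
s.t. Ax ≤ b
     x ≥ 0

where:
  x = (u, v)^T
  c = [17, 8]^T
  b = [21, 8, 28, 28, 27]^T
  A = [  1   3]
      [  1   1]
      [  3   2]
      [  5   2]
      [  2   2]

Primal max cᵀx s.t. Ax ≤ b, x ≥ 0  →  Dual min bᵀy s.t. Aᵀy ≥ c, y ≥ 0.

Minimize: z = 21y1 + 8y2 + 28y3 + 28y4 + 27y5

Subject to:
  y1 + y2 + 3y3 + 5y4 + 2y5 ≥ 17
  3y1 + y2 + 2y3 + 2y4 + 2y5 ≥ 8
  y1, y2, y3, y4, y5 ≥ 0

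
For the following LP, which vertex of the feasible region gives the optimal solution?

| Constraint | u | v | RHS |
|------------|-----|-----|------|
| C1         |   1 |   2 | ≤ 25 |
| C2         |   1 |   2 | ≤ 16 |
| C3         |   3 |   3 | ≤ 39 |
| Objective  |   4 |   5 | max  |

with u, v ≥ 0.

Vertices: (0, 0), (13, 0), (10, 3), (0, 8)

Evaluate the objective at each vertex of the feasible region:
  z(0, 0) = 0
  z(13, 0) = 52
  z(10, 3) = 55  ←
  z(0, 8) = 40
The maximum is at u = 10, v = 3.

(10, 3)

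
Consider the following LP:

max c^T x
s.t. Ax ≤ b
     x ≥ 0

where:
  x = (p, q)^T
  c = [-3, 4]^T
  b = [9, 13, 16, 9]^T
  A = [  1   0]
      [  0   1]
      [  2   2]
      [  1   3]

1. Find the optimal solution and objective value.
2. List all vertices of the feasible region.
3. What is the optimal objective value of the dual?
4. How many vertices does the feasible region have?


1. p = 0, q = 3, z = 12
2. (0, 0), (8, 0), (7.5, 0.5), (0, 3)
3. 12
4. 4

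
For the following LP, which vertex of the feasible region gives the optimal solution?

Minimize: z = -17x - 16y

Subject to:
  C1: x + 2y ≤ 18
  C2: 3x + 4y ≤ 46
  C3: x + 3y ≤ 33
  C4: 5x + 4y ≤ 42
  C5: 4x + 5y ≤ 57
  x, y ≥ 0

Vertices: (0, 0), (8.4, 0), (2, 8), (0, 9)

Evaluate the objective at each vertex of the feasible region:
  z(0, 0) = 0
  z(8.4, 0) = -142.8
  z(2, 8) = -162  ←
  z(0, 9) = -144
The minimum is at x = 2, y = 8.

(2, 8)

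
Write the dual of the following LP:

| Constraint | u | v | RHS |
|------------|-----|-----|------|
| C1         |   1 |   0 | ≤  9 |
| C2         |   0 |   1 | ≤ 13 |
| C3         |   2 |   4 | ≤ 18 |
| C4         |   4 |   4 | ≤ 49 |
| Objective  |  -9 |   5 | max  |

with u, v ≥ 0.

Primal max cᵀx s.t. Ax ≤ b, x ≥ 0  →  Dual min bᵀy s.t. Aᵀy ≥ c, y ≥ 0.

Minimize: z = 9y1 + 13y2 + 18y3 + 49y4

Subject to:
  y1 + 2y3 + 4y4 ≥ -9
  y2 + 4y3 + 4y4 ≥ 5
  y1, y2, y3, y4 ≥ 0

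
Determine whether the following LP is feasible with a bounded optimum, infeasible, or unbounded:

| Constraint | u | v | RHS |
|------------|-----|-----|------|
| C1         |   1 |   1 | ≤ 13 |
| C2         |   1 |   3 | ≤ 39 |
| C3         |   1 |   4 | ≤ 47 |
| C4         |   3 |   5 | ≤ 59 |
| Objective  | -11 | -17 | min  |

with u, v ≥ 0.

Feasible with a bounded optimal solution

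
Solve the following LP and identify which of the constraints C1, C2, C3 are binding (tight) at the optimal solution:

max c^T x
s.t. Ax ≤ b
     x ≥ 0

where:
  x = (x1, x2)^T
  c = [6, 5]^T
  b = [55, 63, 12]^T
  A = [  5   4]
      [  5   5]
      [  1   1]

At x1 = 7, x2 = 5, compute slack b - a·x for each constraint:
  C1: 55 − 55 = 0  (binding)
  C2: 63 − 60 = 3  (slack)
  C3: 12 − 12 = 0  (binding)

Optimal: x1 = 7, x2 = 5
Binding: C1, C3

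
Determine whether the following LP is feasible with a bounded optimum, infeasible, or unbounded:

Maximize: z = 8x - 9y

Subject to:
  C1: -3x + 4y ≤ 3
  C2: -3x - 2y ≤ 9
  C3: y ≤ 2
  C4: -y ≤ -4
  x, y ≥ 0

Infeasible (no feasible solution exists)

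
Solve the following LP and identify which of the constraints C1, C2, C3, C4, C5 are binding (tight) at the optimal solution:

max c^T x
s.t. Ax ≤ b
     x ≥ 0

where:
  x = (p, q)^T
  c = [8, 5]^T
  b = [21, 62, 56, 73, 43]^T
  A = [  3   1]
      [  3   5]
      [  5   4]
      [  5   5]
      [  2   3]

At p = 4, q = 9, compute slack b - a·x for each constraint:
  C1: 21 − 21 = 0  (binding)
  C2: 62 − 57 = 5  (slack)
  C3: 56 − 56 = 0  (binding)
  C4: 73 − 65 = 8  (slack)
  C5: 43 − 35 = 8  (slack)

Optimal: p = 4, q = 9
Binding: C1, C3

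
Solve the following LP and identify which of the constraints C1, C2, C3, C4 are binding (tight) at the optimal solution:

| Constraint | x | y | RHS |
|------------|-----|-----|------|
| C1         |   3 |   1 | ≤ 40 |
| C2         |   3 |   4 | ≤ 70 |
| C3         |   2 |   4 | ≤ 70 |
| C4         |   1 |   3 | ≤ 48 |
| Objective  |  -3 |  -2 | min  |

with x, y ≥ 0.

At x = 10, y = 10, compute slack b - a·x for each constraint:
  C1: 40 − 40 = 0  (binding)
  C2: 70 − 70 = 0  (binding)
  C3: 70 − 60 = 10  (slack)
  C4: 48 − 40 = 8  (slack)

Optimal: x = 10, y = 10
Binding: C1, C2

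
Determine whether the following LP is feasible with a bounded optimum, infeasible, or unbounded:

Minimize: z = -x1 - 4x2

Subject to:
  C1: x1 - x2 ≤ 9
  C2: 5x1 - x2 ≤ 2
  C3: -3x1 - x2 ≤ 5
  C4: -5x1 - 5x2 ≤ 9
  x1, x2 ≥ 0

Unbounded (objective can decrease without bound)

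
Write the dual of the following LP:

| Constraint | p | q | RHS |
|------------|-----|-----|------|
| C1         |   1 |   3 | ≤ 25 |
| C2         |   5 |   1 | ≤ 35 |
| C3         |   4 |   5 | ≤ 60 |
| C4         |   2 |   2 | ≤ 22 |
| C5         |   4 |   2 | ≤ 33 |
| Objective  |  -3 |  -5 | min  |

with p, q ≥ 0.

Primal min cᵀx s.t. Ax ≤ b, x ≥ 0  →  Dual max −bᵀy s.t. Aᵀy ≥ −c, y ≥ 0.

Maximize: z = -25y1 - 35y2 - 60y3 - 22y4 - 33y5

Subject to:
  y1 + 5y2 + 4y3 + 2y4 + 4y5 ≥ 3
  3y1 + y2 + 5y3 + 2y4 + 2y5 ≥ 5
  y1, y2, y3, y4, y5 ≥ 0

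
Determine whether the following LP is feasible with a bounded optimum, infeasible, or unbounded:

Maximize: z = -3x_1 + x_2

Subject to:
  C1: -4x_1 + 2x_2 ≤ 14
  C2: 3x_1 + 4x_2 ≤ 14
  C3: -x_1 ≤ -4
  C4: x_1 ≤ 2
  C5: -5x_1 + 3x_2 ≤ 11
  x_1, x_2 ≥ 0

Infeasible (no feasible solution exists)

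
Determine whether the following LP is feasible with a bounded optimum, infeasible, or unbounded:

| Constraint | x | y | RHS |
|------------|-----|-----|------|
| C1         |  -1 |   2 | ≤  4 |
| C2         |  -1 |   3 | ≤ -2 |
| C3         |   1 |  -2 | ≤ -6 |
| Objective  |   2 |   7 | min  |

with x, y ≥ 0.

Infeasible (no feasible solution exists)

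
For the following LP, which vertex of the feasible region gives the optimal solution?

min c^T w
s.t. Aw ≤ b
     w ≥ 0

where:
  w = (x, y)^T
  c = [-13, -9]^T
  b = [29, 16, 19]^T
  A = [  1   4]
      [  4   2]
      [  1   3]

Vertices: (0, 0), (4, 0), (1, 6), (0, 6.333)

Evaluate the objective at each vertex of the feasible region:
  z(0, 0) = 0
  z(4, 0) = -52
  z(1, 6) = -67  ←
  z(0, 6.333) = -57
The minimum is at x = 1, y = 6.

(1, 6)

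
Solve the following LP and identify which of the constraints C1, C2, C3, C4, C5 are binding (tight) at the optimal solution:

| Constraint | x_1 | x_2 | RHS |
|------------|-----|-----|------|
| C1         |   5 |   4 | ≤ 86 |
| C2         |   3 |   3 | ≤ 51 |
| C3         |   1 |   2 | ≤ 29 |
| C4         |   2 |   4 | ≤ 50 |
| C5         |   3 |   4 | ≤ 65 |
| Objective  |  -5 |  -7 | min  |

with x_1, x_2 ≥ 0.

At x_1 = 9, x_2 = 8, compute slack b - a·x for each constraint:
  C1: 86 − 77 = 9  (slack)
  C2: 51 − 51 = 0  (binding)
  C3: 29 − 25 = 4  (slack)
  C4: 50 − 50 = 0  (binding)
  C5: 65 − 59 = 6  (slack)

Optimal: x_1 = 9, x_2 = 8
Binding: C2, C4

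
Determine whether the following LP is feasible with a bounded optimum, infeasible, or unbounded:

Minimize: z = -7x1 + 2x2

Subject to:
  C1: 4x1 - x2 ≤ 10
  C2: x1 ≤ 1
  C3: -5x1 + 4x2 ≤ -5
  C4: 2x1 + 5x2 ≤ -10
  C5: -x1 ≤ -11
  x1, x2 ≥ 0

Infeasible (no feasible solution exists)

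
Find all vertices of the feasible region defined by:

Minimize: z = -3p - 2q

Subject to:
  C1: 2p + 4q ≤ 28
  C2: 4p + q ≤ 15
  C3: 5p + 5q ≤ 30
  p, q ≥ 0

(0, 0), (3.75, 0), (3, 3), (0, 6)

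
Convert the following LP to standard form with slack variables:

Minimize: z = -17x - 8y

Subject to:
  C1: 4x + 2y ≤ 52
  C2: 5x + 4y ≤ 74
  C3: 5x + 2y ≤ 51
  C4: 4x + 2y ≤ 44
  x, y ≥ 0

min z = -17x - 8y

s.t.
  4x + 2y + s1 = 52
  5x + 4y + s2 = 74
  5x + 2y + s3 = 51
  4x + 2y + s4 = 44
  x, y, s1, s2, s3, s4 ≥ 0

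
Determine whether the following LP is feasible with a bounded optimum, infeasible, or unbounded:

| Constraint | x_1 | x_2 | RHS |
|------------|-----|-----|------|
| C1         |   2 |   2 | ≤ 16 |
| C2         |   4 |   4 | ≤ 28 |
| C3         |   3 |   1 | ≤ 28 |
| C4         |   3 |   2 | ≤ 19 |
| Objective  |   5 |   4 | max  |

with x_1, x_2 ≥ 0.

Feasible with a bounded optimal solution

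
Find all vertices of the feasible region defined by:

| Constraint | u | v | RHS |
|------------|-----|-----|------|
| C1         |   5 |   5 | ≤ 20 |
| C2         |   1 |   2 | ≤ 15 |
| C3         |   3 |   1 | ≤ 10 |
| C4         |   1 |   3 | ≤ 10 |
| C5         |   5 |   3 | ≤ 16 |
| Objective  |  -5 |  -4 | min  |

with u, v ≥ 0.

(0, 0), (3.2, 0), (2, 2), (1, 3), (0, 3.333)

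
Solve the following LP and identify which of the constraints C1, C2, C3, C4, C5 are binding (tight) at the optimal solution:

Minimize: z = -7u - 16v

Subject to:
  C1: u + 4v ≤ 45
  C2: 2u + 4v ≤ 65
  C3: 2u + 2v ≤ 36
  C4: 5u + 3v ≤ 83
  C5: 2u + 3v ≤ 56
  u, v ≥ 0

At u = 9, v = 9, compute slack b - a·x for each constraint:
  C1: 45 − 45 = 0  (binding)
  C2: 65 − 54 = 11  (slack)
  C3: 36 − 36 = 0  (binding)
  C4: 83 − 72 = 11  (slack)
  C5: 56 − 45 = 11  (slack)

Optimal: u = 9, v = 9
Binding: C1, C3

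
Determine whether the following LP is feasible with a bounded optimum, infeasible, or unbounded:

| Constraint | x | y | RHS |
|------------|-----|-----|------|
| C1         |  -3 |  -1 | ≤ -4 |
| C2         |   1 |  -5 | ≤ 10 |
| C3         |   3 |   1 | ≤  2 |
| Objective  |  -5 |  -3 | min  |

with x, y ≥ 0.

Infeasible (no feasible solution exists)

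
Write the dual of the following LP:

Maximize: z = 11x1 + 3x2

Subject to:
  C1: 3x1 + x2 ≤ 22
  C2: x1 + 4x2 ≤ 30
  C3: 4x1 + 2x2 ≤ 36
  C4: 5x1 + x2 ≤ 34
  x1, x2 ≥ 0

Primal max cᵀx s.t. Ax ≤ b, x ≥ 0  →  Dual min bᵀy s.t. Aᵀy ≥ c, y ≥ 0.

Minimize: z = 22y1 + 30y2 + 36y3 + 34y4

Subject to:
  3y1 + y2 + 4y3 + 5y4 ≥ 11
  y1 + 4y2 + 2y3 + y4 ≥ 3
  y1, y2, y3, y4 ≥ 0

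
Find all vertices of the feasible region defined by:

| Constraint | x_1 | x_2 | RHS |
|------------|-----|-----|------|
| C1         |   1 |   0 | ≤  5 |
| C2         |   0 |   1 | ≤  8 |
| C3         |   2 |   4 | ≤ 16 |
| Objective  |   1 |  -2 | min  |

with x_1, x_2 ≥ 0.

(0, 0), (5, 0), (5, 1.5), (0, 4)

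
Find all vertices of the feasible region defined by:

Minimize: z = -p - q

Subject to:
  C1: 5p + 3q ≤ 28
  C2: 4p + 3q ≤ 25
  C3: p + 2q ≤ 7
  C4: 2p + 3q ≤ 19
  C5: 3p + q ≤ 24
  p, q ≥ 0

(0, 0), (5.6, 0), (5, 1), (0, 3.5)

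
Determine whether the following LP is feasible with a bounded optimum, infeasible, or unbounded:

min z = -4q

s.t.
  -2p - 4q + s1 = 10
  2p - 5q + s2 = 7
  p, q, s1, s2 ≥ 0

Unbounded (objective can decrease without bound)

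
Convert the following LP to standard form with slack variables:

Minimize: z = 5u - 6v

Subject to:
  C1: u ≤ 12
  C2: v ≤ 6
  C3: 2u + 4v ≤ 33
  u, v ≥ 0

min z = 5u - 6v

s.t.
  u + s1 = 12
  v + s2 = 6
  2u + 4v + s3 = 33
  u, v, s1, s2, s3 ≥ 0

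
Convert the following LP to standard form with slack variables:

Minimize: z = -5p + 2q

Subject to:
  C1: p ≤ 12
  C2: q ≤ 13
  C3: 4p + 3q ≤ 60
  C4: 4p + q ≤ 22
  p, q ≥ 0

min z = -5p + 2q

s.t.
  p + s1 = 12
  q + s2 = 13
  4p + 3q + s3 = 60
  4p + q + s4 = 22
  p, q, s1, s2, s3, s4 ≥ 0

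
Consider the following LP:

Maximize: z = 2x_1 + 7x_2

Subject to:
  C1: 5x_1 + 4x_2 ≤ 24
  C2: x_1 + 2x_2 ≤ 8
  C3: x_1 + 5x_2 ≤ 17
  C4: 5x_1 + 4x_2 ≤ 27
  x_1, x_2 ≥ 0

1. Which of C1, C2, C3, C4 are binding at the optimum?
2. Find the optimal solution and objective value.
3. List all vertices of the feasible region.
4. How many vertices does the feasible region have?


1. C2, C3
2. x_1 = 2, x_2 = 3, z = 25
3. (0, 0), (4.8, 0), (2.667, 2.667), (2, 3), (0, 3.4)
4. 5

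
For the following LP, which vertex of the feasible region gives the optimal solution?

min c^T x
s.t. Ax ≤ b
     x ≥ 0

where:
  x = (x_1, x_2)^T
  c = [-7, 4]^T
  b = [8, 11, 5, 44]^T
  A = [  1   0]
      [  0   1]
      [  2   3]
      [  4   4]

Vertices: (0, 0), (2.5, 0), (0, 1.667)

Evaluate the objective at each vertex of the feasible region:
  z(0, 0) = 0
  z(2.5, 0) = -17.5  ←
  z(0, 1.667) = 6.667
The minimum is at x_1 = 2.5, x_2 = 0.

(2.5, 0)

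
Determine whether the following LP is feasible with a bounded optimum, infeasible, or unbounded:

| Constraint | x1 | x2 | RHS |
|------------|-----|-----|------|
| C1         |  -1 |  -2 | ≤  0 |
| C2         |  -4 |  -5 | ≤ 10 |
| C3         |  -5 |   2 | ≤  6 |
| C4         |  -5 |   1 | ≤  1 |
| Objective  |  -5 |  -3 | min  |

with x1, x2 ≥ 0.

Unbounded (objective can decrease without bound)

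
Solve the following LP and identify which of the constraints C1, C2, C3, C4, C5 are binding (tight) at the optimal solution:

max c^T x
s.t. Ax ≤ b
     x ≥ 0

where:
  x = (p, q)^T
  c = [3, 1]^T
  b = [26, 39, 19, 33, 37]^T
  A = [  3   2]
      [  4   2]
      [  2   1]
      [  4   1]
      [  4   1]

At p = 8, q = 1, compute slack b - a·x for each constraint:
  C1: 26 − 26 = 0  (binding)
  C2: 39 − 34 = 5  (slack)
  C3: 19 − 17 = 2  (slack)
  C4: 33 − 33 = 0  (binding)
  C5: 37 − 33 = 4  (slack)

Optimal: p = 8, q = 1
Binding: C1, C4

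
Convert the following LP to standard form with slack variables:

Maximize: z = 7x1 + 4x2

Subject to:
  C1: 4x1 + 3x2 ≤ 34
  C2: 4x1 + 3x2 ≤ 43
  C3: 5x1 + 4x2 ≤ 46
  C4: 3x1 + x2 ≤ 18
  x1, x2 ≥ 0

max z = 7x1 + 4x2

s.t.
  4x1 + 3x2 + s1 = 34
  4x1 + 3x2 + s2 = 43
  5x1 + 4x2 + s3 = 46
  3x1 + x2 + s4 = 18
  x1, x2, s1, s2, s3, s4 ≥ 0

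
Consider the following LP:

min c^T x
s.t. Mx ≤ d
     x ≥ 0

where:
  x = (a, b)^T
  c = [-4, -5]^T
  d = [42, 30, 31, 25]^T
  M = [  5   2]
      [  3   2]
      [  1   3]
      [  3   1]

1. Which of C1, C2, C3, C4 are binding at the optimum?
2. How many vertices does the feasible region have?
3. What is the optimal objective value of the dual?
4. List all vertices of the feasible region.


1. C2, C3
2. 6
3. -61
4. (0, 0), (8.333, 0), (8, 1), (6, 6), (4, 9), (0, 10.33)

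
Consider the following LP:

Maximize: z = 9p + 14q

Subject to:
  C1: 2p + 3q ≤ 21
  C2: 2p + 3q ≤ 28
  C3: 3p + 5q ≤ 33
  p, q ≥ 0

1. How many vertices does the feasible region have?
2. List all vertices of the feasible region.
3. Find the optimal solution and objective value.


1. 4
2. (0, 0), (10.5, 0), (6, 3), (0, 6.6)
3. p = 6, q = 3, z = 96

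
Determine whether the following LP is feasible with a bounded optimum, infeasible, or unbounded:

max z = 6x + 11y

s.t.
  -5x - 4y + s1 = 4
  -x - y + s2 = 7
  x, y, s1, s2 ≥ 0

Unbounded (objective can increase without bound)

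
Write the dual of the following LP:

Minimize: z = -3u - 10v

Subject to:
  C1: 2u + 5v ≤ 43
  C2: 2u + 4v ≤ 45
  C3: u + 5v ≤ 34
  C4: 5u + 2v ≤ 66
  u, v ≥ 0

Primal min cᵀx s.t. Ax ≤ b, x ≥ 0  →  Dual max −bᵀy s.t. Aᵀy ≥ −c, y ≥ 0.

Maximize: z = -43y1 - 45y2 - 34y3 - 66y4

Subject to:
  2y1 + 2y2 + y3 + 5y4 ≥ 3
  5y1 + 4y2 + 5y3 + 2y4 ≥ 10
  y1, y2, y3, y4 ≥ 0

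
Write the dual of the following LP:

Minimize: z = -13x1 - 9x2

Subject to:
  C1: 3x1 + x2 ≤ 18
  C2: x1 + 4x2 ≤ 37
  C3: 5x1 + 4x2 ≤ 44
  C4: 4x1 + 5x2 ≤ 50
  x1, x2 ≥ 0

Primal min cᵀx s.t. Ax ≤ b, x ≥ 0  →  Dual max −bᵀy s.t. Aᵀy ≥ −c, y ≥ 0.

Maximize: z = -18y1 - 37y2 - 44y3 - 50y4

Subject to:
  3y1 + y2 + 5y3 + 4y4 ≥ 13
  y1 + 4y2 + 4y3 + 5y4 ≥ 9
  y1, y2, y3, y4 ≥ 0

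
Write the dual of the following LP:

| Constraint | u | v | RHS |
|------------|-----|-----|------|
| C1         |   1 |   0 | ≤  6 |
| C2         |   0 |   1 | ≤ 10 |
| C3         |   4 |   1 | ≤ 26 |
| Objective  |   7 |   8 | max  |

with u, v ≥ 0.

Primal max cᵀx s.t. Ax ≤ b, x ≥ 0  →  Dual min bᵀy s.t. Aᵀy ≥ c, y ≥ 0.

Minimize: z = 6y1 + 10y2 + 26y3

Subject to:
  y1 + 4y3 ≥ 7
  y2 + y3 ≥ 8
  y1, y2, y3 ≥ 0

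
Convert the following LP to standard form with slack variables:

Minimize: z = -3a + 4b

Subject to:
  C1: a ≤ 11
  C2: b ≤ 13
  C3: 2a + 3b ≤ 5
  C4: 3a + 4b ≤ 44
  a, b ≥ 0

min z = -3a + 4b

s.t.
  a + s1 = 11
  b + s2 = 13
  2a + 3b + s3 = 5
  3a + 4b + s4 = 44
  a, b, s1, s2, s3, s4 ≥ 0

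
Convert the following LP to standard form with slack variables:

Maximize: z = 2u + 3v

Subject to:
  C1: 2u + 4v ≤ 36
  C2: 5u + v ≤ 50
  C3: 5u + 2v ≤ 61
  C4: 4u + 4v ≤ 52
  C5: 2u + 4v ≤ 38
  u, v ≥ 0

max z = 2u + 3v

s.t.
  2u + 4v + s1 = 36
  5u + v + s2 = 50
  5u + 2v + s3 = 61
  4u + 4v + s4 = 52
  2u + 4v + s5 = 38
  u, v, s1, s2, s3, s4, s5 ≥ 0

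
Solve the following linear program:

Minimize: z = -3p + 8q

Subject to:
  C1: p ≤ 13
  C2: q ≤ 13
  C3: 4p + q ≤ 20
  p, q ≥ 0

Evaluate the objective at each vertex of the feasible region:
  z(0, 0) = 0
  z(5, 0) = -15  ←
  z(1.75, 13) = 98.75
  z(0, 13) = 104
The minimum is at p = 5, q = 0.

p = 5, q = 0, z = -15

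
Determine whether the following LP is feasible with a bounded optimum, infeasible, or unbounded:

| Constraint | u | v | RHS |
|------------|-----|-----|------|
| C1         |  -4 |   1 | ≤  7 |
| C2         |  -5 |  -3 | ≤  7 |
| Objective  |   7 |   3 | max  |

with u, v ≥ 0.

Unbounded (objective can increase without bound)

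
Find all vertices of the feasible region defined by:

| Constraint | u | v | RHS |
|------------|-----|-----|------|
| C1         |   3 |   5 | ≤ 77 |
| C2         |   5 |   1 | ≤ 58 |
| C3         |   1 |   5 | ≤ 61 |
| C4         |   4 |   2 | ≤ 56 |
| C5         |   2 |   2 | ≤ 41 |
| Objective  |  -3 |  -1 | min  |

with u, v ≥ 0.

(0, 0), (11.6, 0), (10, 8), (9, 10), (8, 10.6), (0, 12.2)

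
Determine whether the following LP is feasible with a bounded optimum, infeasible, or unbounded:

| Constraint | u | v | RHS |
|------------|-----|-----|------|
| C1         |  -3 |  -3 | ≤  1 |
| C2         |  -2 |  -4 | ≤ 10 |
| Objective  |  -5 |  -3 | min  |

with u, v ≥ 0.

Unbounded (objective can decrease without bound)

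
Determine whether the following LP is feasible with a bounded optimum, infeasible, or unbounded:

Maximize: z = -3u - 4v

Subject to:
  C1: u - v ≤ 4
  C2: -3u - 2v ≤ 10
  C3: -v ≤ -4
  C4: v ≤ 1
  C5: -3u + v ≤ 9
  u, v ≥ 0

Infeasible (no feasible solution exists)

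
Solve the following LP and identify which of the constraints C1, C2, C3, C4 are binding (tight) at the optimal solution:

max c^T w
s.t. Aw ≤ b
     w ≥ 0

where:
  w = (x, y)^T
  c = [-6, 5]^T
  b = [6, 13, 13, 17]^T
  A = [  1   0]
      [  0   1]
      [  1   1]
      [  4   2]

At x = 0, y = 8.5, compute slack b - a·x for each constraint:
  C1: 6 − 0 = 6  (slack)
  C2: 13 − 8.5 = 4.5  (slack)
  C3: 13 − 8.5 = 4.5  (slack)
  C4: 17 − 17 = 0  (binding)

Optimal: x = 0, y = 8.5
Binding: C4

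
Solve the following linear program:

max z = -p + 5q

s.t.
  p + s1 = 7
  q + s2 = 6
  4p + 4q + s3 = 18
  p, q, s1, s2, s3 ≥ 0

Evaluate the objective at each vertex of the feasible region:
  z(0, 0) = 0
  z(4.5, 0) = -4.5
  z(0, 4.5) = 22.5  ←
The maximum is at p = 0, q = 4.5.

p = 0, q = 4.5, z = 22.5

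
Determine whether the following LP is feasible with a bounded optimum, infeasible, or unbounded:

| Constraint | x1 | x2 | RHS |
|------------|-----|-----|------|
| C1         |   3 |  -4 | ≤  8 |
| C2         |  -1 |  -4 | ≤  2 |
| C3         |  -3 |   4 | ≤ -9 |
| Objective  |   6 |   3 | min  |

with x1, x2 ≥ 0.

Infeasible (no feasible solution exists)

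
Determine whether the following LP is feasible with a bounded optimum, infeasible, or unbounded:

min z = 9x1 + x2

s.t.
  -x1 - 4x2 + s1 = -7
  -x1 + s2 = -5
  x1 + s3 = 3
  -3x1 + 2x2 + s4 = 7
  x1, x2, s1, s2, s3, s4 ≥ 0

Infeasible (no feasible solution exists)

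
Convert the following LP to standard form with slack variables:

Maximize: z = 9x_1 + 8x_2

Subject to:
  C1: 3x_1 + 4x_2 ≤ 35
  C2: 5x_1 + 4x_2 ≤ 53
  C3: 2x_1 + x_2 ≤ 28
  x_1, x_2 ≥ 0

max z = 9x_1 + 8x_2

s.t.
  3x_1 + 4x_2 + s1 = 35
  5x_1 + 4x_2 + s2 = 53
  2x_1 + x_2 + s3 = 28
  x_1, x_2, s1, s2, s3 ≥ 0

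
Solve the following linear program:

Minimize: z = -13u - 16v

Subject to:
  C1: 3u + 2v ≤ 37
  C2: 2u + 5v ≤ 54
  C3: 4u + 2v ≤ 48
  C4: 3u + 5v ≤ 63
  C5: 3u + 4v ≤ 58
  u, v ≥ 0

Evaluate the objective at each vertex of the feasible region:
  z(0, 0) = 0
  z(12, 0) = -156
  z(11, 2) = -175
  z(7, 8) = -219  ←
  z(0, 10.8) = -172.8
The minimum is at u = 7, v = 8.

u = 7, v = 8, z = -219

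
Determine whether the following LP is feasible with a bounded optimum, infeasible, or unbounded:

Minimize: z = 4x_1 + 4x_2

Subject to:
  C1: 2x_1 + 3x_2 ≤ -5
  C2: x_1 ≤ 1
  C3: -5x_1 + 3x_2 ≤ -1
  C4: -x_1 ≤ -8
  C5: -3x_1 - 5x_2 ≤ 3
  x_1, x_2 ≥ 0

Infeasible (no feasible solution exists)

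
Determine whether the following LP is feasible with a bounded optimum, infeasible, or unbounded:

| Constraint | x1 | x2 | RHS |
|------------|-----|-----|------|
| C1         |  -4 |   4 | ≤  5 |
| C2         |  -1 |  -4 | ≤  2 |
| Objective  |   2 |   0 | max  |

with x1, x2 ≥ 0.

Unbounded (objective can increase without bound)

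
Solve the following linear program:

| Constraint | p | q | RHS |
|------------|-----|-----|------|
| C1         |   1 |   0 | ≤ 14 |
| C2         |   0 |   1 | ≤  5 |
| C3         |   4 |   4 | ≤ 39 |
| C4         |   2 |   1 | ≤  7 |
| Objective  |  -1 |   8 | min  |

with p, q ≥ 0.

Evaluate the objective at each vertex of the feasible region:
  z(0, 0) = 0
  z(3.5, 0) = -3.5  ←
  z(1, 5) = 39
  z(0, 5) = 40
The minimum is at p = 3.5, q = 0.

p = 3.5, q = 0, z = -3.5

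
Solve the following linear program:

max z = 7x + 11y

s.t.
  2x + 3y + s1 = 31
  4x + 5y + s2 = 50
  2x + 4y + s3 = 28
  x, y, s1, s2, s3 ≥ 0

Evaluate the objective at each vertex of the feasible region:
  z(0, 0) = 0
  z(12.5, 0) = 87.5
  z(10, 2) = 92  ←
  z(0, 7) = 77
The maximum is at x = 10, y = 2.

x = 10, y = 2, z = 92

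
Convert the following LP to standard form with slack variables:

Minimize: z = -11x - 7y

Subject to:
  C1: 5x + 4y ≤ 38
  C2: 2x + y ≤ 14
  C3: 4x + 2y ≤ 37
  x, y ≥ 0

min z = -11x - 7y

s.t.
  5x + 4y + s1 = 38
  2x + y + s2 = 14
  4x + 2y + s3 = 37
  x, y, s1, s2, s3 ≥ 0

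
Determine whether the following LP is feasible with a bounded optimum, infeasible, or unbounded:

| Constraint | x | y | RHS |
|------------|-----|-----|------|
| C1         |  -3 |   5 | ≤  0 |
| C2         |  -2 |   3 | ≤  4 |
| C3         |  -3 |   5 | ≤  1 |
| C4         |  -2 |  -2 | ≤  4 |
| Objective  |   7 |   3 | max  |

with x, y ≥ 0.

Unbounded (objective can increase without bound)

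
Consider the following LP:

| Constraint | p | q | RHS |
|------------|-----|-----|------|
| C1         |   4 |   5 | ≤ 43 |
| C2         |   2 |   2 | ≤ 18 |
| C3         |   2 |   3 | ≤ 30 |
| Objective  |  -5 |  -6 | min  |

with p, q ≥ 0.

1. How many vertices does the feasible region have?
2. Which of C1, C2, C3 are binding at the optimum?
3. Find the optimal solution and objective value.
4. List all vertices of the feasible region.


1. 4
2. C1, C2
3. p = 2, q = 7, z = -52
4. (0, 0), (9, 0), (2, 7), (0, 8.6)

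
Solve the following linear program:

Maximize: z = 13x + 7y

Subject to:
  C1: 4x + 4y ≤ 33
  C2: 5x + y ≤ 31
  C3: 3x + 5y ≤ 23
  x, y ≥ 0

Evaluate the objective at each vertex of the feasible region:
  z(0, 0) = 0
  z(6.2, 0) = 80.6
  z(6, 1) = 85  ←
  z(0, 4.6) = 32.2
The maximum is at x = 6, y = 1.

x = 6, y = 1, z = 85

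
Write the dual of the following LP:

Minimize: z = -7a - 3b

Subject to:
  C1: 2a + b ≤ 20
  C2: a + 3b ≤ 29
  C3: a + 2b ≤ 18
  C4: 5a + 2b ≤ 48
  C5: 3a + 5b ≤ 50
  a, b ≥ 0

Primal min cᵀx s.t. Ax ≤ b, x ≥ 0  →  Dual max −bᵀy s.t. Aᵀy ≥ −c, y ≥ 0.

Maximize: z = -20y1 - 29y2 - 18y3 - 48y4 - 50y5

Subject to:
  2y1 + y2 + y3 + 5y4 + 3y5 ≥ 7
  y1 + 3y2 + 2y3 + 2y4 + 5y5 ≥ 3
  y1, y2, y3, y4, y5 ≥ 0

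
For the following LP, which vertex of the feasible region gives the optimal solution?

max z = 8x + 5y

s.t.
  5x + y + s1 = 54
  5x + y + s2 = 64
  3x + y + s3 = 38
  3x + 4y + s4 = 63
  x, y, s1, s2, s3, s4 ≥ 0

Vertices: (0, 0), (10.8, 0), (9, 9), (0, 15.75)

Evaluate the objective at each vertex of the feasible region:
  z(0, 0) = 0
  z(10.8, 0) = 86.4
  z(9, 9) = 117  ←
  z(0, 15.75) = 78.75
The maximum is at x = 9, y = 9.

(9, 9)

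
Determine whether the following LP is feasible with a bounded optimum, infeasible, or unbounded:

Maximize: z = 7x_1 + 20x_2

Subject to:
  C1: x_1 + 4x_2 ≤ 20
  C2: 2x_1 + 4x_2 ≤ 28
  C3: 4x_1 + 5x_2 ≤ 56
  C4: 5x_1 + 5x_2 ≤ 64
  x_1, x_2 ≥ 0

Feasible with a bounded optimal solution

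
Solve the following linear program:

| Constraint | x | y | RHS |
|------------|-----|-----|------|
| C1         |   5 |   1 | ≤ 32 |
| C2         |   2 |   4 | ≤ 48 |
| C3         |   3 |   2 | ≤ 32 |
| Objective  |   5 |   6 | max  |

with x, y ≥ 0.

Evaluate the objective at each vertex of the feasible region:
  z(0, 0) = 0
  z(6.4, 0) = 32
  z(4.571, 9.143) = 77.71
  z(4, 10) = 80  ←
  z(0, 12) = 72
The maximum is at x = 4, y = 10.

x = 4, y = 10, z = 80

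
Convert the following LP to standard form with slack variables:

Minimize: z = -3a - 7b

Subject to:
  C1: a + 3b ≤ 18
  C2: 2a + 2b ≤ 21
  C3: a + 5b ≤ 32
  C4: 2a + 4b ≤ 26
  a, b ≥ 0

min z = -3a - 7b

s.t.
  a + 3b + s1 = 18
  2a + 2b + s2 = 21
  a + 5b + s3 = 32
  2a + 4b + s4 = 26
  a, b, s1, s2, s3, s4 ≥ 0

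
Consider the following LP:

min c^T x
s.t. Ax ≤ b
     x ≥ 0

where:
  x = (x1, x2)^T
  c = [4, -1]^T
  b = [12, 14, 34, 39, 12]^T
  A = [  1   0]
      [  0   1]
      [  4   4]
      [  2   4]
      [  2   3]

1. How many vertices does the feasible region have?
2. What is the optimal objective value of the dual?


1. 3
2. -4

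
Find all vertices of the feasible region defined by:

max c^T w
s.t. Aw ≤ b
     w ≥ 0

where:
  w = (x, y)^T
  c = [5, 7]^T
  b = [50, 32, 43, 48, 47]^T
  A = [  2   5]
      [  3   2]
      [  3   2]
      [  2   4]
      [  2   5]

(0, 0), (10.67, 0), (6, 7), (0, 9.4)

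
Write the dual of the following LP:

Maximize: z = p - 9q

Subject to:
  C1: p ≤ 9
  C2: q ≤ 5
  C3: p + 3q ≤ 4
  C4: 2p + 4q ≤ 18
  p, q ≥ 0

Primal max cᵀx s.t. Ax ≤ b, x ≥ 0  →  Dual min bᵀy s.t. Aᵀy ≥ c, y ≥ 0.

Minimize: z = 9y1 + 5y2 + 4y3 + 18y4

Subject to:
  y1 + y3 + 2y4 ≥ 1
  y2 + 3y3 + 4y4 ≥ -9
  y1, y2, y3, y4 ≥ 0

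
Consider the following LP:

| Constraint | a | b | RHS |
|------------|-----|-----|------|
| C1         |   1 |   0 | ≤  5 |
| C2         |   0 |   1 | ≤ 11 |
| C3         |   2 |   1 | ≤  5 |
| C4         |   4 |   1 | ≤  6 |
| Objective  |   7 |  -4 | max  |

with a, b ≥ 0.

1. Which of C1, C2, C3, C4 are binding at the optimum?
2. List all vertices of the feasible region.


1. C4
2. (0, 0), (1.5, 0), (0.5, 4), (0, 5)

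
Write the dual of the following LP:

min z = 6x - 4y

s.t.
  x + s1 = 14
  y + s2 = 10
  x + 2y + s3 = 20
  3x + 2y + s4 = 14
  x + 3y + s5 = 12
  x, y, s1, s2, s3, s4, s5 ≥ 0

Primal min cᵀx s.t. Ax ≤ b, x ≥ 0  →  Dual max −bᵀy s.t. Aᵀy ≥ −c, y ≥ 0.

Maximize: z = -14y1 - 10y2 - 20y3 - 14y4 - 12y5

Subject to:
  y1 + y3 + 3y4 + y5 ≥ -6
  y2 + 2y3 + 2y4 + 3y5 ≥ 4
  y1, y2, y3, y4, y5 ≥ 0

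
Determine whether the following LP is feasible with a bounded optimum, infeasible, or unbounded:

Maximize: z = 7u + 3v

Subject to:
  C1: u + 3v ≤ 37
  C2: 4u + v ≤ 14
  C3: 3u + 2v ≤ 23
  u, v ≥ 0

Feasible with a bounded optimal solution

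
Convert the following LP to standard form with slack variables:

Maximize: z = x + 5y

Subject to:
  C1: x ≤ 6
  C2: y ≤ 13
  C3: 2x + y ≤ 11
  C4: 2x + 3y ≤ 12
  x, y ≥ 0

max z = x + 5y

s.t.
  x + s1 = 6
  y + s2 = 13
  2x + y + s3 = 11
  2x + 3y + s4 = 12
  x, y, s1, s2, s3, s4 ≥ 0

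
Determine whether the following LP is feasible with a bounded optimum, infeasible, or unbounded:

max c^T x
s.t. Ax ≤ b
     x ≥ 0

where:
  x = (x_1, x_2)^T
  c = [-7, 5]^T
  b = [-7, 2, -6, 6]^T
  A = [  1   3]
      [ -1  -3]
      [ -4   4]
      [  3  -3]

Infeasible (no feasible solution exists)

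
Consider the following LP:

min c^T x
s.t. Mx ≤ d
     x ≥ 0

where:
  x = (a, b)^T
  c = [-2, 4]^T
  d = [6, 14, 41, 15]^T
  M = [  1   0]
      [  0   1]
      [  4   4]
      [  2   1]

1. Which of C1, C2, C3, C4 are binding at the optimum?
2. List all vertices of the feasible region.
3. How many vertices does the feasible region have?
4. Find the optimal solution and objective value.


1. C1
2. (0, 0), (6, 0), (6, 3), (4.75, 5.5), (0, 10.25)
3. 5
4. a = 6, b = 0, z = -12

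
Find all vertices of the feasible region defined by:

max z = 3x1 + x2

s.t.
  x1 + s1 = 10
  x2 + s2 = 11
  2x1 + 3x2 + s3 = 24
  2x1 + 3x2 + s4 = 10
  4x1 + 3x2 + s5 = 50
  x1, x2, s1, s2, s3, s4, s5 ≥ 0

(0, 0), (5, 0), (0, 3.333)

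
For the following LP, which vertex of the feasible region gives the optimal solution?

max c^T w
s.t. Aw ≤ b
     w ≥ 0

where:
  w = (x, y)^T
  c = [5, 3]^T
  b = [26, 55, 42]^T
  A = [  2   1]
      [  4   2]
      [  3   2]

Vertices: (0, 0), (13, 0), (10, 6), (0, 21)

Evaluate the objective at each vertex of the feasible region:
  z(0, 0) = 0
  z(13, 0) = 65
  z(10, 6) = 68  ←
  z(0, 21) = 63
The maximum is at x = 10, y = 6.

(10, 6)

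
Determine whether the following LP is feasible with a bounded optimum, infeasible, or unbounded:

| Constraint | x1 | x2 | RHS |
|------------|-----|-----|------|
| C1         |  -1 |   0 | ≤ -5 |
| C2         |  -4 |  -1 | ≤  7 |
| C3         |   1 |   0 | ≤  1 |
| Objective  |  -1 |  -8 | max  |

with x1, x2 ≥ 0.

Infeasible (no feasible solution exists)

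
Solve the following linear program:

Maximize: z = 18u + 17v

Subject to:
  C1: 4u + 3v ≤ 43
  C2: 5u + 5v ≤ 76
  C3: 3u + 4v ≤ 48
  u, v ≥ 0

Evaluate the objective at each vertex of the feasible region:
  z(0, 0) = 0
  z(10.75, 0) = 193.5
  z(4, 9) = 225  ←
  z(0, 12) = 204
The maximum is at u = 4, v = 9.

u = 4, v = 9, z = 225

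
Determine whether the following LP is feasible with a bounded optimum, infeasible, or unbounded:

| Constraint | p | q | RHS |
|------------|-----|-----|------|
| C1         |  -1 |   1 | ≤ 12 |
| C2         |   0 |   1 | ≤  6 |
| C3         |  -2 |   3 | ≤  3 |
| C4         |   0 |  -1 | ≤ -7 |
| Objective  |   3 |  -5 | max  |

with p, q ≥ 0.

Infeasible (no feasible solution exists)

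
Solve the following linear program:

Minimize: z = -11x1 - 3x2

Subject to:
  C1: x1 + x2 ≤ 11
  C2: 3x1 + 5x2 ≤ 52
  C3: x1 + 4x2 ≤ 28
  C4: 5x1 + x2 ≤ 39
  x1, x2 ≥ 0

Evaluate the objective at each vertex of the feasible region:
  z(0, 0) = 0
  z(7.8, 0) = -85.8
  z(7, 4) = -89  ←
  z(5.333, 5.667) = -75.67
  z(0, 7) = -21
The minimum is at x1 = 7, x2 = 4.

x1 = 7, x2 = 4, z = -89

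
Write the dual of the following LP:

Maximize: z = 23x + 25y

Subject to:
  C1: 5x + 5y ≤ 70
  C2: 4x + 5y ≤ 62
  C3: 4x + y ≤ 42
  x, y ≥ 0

Primal max cᵀx s.t. Ax ≤ b, x ≥ 0  →  Dual min bᵀy s.t. Aᵀy ≥ c, y ≥ 0.

Minimize: z = 70y1 + 62y2 + 42y3

Subject to:
  5y1 + 4y2 + 4y3 ≥ 23
  5y1 + 5y2 + y3 ≥ 25
  y1, y2, y3 ≥ 0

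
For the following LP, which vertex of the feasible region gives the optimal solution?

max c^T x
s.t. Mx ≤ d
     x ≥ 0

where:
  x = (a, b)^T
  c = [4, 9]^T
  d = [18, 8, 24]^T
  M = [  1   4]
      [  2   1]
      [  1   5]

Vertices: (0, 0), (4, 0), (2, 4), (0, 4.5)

Evaluate the objective at each vertex of the feasible region:
  z(0, 0) = 0
  z(4, 0) = 16
  z(2, 4) = 44  ←
  z(0, 4.5) = 40.5
The maximum is at a = 2, b = 4.

(2, 4)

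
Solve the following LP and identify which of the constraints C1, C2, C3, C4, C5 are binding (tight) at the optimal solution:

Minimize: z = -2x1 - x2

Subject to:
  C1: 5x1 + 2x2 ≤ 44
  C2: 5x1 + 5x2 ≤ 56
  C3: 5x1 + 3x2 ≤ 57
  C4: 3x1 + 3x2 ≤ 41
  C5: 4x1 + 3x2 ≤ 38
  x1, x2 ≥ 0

At x1 = 8, x2 = 2, compute slack b - a·x for each constraint:
  C1: 44 − 44 = 0  (binding)
  C2: 56 − 50 = 6  (slack)
  C3: 57 − 46 = 11  (slack)
  C4: 41 − 30 = 11  (slack)
  C5: 38 − 38 = 0  (binding)

Optimal: x1 = 8, x2 = 2
Binding: C1, C5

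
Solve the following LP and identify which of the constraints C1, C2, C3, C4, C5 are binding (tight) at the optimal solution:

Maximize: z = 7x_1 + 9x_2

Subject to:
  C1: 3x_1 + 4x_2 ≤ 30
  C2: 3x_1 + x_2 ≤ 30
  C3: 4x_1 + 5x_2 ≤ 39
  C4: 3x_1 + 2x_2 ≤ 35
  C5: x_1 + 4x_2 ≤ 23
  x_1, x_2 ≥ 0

At x_1 = 6, x_2 = 3, compute slack b - a·x for each constraint:
  C1: 30 − 30 = 0  (binding)
  C2: 30 − 21 = 9  (slack)
  C3: 39 − 39 = 0  (binding)
  C4: 35 − 24 = 11  (slack)
  C5: 23 − 18 = 5  (slack)

Optimal: x_1 = 6, x_2 = 3
Binding: C1, C3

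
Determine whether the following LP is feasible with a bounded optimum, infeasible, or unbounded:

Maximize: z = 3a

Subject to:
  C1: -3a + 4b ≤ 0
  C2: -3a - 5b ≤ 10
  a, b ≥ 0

Unbounded (objective can increase without bound)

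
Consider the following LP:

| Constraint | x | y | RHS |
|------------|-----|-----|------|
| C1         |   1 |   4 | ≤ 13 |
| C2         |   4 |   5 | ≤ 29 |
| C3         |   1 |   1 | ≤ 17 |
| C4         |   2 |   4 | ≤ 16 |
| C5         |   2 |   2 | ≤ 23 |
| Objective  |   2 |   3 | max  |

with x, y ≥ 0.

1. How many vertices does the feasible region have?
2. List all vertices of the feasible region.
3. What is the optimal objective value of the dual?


1. 5
2. (0, 0), (7.25, 0), (6, 1), (3, 2.5), (0, 3.25)
3. 15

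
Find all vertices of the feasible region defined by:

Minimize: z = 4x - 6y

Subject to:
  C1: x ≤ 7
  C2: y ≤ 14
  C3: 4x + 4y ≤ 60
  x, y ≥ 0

(0, 0), (7, 0), (7, 8), (1, 14), (0, 14)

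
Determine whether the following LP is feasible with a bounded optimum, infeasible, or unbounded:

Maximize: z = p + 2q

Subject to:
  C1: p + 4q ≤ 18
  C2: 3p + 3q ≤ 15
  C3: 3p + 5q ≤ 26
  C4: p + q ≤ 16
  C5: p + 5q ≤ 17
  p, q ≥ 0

Feasible with a bounded optimal solution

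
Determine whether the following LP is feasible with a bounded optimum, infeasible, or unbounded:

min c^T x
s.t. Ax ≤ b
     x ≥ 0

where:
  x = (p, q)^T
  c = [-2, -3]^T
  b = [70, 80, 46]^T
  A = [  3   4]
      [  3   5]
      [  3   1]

Feasible with a bounded optimal solution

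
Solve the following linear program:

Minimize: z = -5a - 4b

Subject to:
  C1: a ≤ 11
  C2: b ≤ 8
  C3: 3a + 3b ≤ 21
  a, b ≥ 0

Evaluate the objective at each vertex of the feasible region:
  z(0, 0) = 0
  z(7, 0) = -35  ←
  z(0, 7) = -28
The minimum is at a = 7, b = 0.

a = 7, b = 0, z = -35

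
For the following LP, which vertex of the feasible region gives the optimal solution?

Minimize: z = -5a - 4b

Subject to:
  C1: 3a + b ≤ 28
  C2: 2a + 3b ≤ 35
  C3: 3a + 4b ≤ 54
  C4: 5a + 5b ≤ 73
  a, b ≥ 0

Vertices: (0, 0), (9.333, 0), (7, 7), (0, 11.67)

Evaluate the objective at each vertex of the feasible region:
  z(0, 0) = 0
  z(9.333, 0) = -46.67
  z(7, 7) = -63  ←
  z(0, 11.67) = -46.67
The minimum is at a = 7, b = 7.

(7, 7)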